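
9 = 9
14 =14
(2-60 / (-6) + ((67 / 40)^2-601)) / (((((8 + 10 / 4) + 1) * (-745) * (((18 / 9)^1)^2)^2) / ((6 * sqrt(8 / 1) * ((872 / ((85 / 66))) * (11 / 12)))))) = 37110324537 * sqrt(2) / 1165180000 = 45.04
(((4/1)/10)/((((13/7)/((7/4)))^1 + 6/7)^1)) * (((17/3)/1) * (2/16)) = 833/5640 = 0.15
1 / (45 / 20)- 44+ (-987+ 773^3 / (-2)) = -4157027803 / 18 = -230945989.06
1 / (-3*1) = -1 / 3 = -0.33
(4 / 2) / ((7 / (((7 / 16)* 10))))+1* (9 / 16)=29 / 16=1.81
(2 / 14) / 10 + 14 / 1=981 / 70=14.01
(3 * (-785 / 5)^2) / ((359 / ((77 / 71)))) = 5693919 / 25489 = 223.39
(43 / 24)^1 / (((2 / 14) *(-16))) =-301 / 384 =-0.78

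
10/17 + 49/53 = 1363/901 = 1.51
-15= -15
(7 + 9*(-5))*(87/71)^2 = -287622/5041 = -57.06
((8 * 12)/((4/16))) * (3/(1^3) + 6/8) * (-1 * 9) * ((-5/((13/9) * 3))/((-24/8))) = -64800/13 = -4984.62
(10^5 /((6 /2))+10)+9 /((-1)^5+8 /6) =33370.33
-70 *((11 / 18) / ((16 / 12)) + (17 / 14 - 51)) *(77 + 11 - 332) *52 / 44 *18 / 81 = -65715910 / 297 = -221265.69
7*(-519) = -3633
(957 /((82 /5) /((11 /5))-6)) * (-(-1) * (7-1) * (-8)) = -31581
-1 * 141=-141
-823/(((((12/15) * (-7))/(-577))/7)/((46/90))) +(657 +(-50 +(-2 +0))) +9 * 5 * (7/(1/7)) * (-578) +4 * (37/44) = -624599491/396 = -1577271.44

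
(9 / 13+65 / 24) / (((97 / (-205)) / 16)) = -435010 / 3783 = -114.99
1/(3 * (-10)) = -1/30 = -0.03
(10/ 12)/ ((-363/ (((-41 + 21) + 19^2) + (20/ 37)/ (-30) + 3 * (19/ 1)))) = -10040/ 10989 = -0.91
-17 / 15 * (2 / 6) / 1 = -17 / 45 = -0.38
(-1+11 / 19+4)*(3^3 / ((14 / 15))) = 13770 / 133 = 103.53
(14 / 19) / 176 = 7 / 1672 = 0.00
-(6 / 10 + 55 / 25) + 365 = 362.20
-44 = -44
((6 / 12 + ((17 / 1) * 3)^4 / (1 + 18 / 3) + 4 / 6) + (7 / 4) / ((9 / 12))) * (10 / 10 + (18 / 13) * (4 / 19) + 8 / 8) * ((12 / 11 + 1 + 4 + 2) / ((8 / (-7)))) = -15678665.32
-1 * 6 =-6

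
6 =6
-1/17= -0.06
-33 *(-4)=132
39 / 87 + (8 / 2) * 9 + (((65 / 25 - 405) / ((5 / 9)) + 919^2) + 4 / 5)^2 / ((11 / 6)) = 77436709083253481 / 199375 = 388397286937.95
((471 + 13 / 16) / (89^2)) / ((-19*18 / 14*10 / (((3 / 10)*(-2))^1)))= 0.00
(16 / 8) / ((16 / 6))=3 / 4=0.75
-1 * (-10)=10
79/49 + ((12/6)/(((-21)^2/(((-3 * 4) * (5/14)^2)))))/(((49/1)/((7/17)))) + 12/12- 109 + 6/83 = -7563714955/71144031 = -106.32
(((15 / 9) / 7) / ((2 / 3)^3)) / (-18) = -5 / 112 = -0.04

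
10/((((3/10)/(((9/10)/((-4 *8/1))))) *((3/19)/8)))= -95/2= -47.50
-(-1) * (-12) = -12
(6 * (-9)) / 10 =-27 / 5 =-5.40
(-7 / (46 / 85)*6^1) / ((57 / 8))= -4760 / 437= -10.89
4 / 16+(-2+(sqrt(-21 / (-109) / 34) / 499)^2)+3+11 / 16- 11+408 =2945108878867 / 7382381648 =398.94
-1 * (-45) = 45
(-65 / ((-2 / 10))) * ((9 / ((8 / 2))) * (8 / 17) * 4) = 23400 / 17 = 1376.47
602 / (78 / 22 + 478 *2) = 6622 / 10555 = 0.63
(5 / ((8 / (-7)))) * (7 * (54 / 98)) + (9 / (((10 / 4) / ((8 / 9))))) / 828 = -16.87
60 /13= 4.62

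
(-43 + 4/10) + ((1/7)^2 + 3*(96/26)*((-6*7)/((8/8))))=-1617376/3185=-507.81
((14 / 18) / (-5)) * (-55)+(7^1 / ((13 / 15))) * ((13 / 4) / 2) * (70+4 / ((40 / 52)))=8960 / 9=995.56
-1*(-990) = 990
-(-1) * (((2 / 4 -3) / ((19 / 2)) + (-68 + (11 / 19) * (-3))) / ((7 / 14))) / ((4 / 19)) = -665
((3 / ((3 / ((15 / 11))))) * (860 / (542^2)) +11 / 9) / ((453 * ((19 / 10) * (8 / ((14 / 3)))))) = 0.00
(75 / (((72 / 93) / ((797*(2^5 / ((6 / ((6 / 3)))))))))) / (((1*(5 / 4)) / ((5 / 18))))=183014.81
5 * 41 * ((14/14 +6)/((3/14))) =20090/3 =6696.67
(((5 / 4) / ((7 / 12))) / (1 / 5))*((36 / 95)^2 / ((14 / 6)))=11664 / 17689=0.66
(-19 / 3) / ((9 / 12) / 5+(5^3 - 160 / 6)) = -20 / 311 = -0.06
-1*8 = -8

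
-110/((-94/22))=1210/47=25.74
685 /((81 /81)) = 685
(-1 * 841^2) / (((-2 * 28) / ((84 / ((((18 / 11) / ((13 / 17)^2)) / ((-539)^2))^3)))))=111419896841859822446597114887139 / 93846868272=1187252157620510421017.12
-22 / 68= -11 / 34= -0.32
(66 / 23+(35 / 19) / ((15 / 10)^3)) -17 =-160285 / 11799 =-13.58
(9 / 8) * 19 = 171 / 8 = 21.38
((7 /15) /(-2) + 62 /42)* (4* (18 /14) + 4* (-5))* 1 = -4524 /245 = -18.47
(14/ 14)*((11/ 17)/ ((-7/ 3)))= -33/ 119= -0.28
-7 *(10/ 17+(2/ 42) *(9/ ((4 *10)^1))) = -2851/ 680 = -4.19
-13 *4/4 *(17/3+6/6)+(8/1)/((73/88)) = -77.02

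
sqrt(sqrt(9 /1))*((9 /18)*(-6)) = -3*sqrt(3) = -5.20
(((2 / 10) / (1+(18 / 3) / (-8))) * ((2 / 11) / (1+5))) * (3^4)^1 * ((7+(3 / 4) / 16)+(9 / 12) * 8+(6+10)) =57.04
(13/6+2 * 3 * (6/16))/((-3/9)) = -53/4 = -13.25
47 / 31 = 1.52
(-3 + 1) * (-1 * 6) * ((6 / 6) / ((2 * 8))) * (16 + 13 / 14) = 711 / 56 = 12.70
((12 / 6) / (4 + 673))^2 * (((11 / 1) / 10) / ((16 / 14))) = 77 / 9166580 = 0.00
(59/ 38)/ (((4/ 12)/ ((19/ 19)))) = 177/ 38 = 4.66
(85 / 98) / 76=85 / 7448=0.01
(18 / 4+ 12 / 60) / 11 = 47 / 110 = 0.43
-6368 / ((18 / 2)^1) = -6368 / 9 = -707.56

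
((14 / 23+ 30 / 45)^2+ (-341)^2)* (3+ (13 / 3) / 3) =22144863400 / 42849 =516811.67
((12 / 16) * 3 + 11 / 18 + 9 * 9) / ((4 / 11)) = 33209 / 144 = 230.62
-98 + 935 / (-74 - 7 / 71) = -581963 / 5261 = -110.62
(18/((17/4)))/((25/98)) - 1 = 6631/425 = 15.60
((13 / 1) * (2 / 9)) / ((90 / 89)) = 1157 / 405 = 2.86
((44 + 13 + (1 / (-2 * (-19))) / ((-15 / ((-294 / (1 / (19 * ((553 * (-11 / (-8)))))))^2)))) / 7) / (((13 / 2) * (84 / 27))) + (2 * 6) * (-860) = -45579042965577 / 203840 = -223602055.36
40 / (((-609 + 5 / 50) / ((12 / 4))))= -1200 / 6089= -0.20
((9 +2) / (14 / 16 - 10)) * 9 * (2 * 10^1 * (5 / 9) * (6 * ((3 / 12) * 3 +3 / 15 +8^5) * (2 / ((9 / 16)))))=-18455472640 / 219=-84271564.57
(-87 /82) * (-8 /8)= 87 /82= 1.06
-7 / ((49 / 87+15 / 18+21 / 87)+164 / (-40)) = 145 / 51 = 2.84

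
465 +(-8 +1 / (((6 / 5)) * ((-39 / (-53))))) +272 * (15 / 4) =345883 / 234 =1478.13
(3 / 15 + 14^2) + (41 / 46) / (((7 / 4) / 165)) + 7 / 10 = 452309 / 1610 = 280.94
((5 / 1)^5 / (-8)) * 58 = -90625 / 4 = -22656.25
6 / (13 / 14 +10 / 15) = 252 / 67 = 3.76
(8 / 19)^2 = 64 / 361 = 0.18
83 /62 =1.34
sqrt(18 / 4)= 3*sqrt(2) / 2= 2.12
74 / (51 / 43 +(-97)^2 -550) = 0.01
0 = 0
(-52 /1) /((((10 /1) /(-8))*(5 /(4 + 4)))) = 1664 /25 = 66.56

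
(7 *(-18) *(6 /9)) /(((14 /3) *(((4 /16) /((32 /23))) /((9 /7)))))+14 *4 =-11720 /161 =-72.80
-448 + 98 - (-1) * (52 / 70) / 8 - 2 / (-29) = -1420343 / 4060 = -349.84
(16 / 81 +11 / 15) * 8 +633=259381 / 405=640.45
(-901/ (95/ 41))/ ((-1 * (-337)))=-36941/ 32015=-1.15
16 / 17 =0.94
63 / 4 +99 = 459 / 4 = 114.75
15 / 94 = 0.16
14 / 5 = 2.80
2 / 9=0.22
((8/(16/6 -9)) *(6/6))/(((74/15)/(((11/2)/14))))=-495/4921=-0.10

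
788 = 788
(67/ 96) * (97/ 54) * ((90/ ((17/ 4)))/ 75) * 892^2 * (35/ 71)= 4524642794/ 32589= 138839.57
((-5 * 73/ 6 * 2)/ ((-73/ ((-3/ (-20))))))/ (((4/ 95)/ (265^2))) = 6671375/ 16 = 416960.94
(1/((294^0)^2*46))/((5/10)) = 1/23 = 0.04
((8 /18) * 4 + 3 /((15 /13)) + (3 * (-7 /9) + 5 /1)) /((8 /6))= 317 /60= 5.28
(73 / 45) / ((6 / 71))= 5183 / 270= 19.20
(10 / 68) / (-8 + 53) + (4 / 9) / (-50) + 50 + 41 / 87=11195803 / 221850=50.47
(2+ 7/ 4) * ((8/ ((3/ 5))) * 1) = 50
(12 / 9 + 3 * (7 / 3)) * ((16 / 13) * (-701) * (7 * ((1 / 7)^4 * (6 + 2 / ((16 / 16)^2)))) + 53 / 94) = -162.99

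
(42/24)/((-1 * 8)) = -7/32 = -0.22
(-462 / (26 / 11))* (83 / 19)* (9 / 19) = -404.46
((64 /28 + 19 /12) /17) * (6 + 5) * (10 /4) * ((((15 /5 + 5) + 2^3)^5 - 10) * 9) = 28114675875 /476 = 59064445.12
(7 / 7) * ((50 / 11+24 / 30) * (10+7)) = 4998 / 55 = 90.87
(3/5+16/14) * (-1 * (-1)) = 61/35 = 1.74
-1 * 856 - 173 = -1029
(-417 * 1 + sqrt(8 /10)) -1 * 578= -995 + 2 * sqrt(5) /5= -994.11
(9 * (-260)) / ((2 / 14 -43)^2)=-637 / 500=-1.27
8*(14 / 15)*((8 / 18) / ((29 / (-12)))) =-1792 / 1305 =-1.37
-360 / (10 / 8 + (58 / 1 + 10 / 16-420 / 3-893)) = 0.37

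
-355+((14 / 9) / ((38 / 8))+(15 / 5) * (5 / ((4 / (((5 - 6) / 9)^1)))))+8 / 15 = -1212581 / 3420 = -354.56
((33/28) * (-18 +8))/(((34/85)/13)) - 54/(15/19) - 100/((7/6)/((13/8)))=-82701/140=-590.72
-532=-532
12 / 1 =12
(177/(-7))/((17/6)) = -1062/119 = -8.92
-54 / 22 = -27 / 11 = -2.45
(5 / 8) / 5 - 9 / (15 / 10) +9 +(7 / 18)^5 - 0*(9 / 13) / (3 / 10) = 5921707 / 1889568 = 3.13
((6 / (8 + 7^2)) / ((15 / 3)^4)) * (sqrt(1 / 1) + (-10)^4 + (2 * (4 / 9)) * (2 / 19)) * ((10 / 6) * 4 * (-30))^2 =218903936 / 3249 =67375.79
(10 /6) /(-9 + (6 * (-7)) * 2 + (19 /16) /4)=-0.02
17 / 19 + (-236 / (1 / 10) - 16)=-45127 / 19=-2375.11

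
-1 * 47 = -47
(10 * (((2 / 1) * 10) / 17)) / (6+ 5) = 200 / 187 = 1.07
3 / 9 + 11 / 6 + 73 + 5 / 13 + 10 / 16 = 76.18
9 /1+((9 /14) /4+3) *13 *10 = 11757 /28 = 419.89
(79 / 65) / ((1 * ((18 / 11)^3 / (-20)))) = -105149 / 18954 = -5.55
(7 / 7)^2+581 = 582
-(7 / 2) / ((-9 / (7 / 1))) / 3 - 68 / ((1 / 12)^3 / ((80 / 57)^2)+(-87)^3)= 39653767969511 / 43695098246106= 0.91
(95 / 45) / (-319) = -19 / 2871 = -0.01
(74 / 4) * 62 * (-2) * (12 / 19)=-27528 / 19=-1448.84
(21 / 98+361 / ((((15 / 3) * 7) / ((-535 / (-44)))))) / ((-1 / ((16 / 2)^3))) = -4952704 / 77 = -64320.83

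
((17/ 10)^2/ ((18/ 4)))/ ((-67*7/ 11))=-3179/ 211050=-0.02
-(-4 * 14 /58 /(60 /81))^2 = -35721 /21025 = -1.70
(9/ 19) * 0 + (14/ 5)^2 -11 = -79/ 25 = -3.16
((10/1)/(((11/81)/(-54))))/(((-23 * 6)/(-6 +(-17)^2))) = 2063070/253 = 8154.43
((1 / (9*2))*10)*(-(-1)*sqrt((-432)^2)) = 240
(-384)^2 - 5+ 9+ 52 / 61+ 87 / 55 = 494736467 / 3355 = 147462.43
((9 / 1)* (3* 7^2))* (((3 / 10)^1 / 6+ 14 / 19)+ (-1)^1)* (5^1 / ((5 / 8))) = -214326 / 95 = -2256.06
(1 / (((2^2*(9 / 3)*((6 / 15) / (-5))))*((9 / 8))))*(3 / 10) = -5 / 18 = -0.28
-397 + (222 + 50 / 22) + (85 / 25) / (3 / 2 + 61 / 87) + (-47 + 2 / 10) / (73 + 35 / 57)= -7593404773 / 44194370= -171.82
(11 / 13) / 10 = 11 / 130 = 0.08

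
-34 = -34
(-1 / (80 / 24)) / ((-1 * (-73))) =-3 / 730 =-0.00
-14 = -14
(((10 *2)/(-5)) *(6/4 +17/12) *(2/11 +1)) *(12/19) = -1820/209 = -8.71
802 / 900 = 401 / 450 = 0.89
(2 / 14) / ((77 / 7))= 1 / 77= 0.01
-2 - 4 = -6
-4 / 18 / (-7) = 2 / 63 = 0.03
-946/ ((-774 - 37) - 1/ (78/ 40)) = 36894/ 31649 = 1.17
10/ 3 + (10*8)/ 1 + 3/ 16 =4009/ 48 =83.52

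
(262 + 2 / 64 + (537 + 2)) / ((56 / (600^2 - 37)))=9226931579 / 1792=5148957.35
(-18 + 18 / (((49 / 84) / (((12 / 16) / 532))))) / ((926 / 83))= -2775105 / 1724212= -1.61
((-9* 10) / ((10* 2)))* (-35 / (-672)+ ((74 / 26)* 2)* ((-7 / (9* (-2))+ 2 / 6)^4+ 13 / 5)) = -17216903 / 233280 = -73.80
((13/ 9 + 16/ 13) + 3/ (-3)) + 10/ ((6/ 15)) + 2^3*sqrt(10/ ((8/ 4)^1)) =8*sqrt(5) + 3121/ 117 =44.56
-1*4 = -4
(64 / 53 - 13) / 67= -0.18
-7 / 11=-0.64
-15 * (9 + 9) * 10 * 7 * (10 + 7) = -321300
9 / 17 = 0.53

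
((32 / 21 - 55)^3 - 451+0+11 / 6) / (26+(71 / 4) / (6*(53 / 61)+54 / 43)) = -4590757361584 / 860349105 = -5335.92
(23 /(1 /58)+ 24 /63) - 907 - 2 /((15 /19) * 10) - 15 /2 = 440609 /1050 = 419.63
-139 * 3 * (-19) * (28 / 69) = 73948 / 23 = 3215.13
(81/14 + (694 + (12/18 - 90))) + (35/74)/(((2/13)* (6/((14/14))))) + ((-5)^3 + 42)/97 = 122622167/200984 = 610.11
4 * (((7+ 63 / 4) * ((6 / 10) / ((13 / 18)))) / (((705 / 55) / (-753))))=-1043658 / 235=-4441.10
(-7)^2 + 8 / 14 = 347 / 7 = 49.57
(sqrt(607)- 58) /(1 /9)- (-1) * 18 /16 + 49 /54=-112313 /216 + 9 * sqrt(607)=-298.23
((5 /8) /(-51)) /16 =-5 /6528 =-0.00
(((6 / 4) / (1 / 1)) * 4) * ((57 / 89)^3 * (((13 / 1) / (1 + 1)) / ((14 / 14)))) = 7222527 / 704969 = 10.25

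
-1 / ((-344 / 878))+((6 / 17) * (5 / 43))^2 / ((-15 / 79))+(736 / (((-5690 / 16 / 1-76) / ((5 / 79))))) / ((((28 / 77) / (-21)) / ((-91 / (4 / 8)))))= -219968137117763 / 194355645476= -1131.78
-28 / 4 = -7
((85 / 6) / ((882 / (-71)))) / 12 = -6035 / 63504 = -0.10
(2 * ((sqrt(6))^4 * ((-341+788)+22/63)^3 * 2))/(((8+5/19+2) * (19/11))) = 3939801395989712/5417685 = 727211234.32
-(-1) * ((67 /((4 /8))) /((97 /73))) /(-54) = -4891 /2619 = -1.87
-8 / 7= -1.14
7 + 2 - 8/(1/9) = -63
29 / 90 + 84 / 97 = 1.19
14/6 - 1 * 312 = -929/3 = -309.67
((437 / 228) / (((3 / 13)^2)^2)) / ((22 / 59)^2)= 2286679343 / 470448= 4860.64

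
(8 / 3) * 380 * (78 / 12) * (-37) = -731120 / 3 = -243706.67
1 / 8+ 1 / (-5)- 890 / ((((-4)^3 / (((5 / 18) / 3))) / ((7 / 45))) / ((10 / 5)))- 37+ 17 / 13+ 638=304594967 / 505440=602.63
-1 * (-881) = 881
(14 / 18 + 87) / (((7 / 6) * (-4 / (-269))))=106255 / 21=5059.76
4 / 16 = 1 / 4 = 0.25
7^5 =16807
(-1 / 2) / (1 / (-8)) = 4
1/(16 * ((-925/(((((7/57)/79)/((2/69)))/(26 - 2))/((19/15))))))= -161/1350659840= -0.00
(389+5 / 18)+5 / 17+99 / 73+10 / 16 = 391.55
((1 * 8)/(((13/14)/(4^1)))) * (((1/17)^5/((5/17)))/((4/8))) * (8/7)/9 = 1024/48859785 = 0.00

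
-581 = -581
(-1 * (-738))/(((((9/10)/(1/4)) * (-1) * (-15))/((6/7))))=82/7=11.71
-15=-15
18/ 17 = 1.06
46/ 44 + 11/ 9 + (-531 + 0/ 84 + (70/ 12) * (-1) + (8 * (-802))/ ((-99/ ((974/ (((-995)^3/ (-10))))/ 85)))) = -295415413530794/ 552627004875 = -534.57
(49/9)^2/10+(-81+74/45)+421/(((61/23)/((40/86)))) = -5438771/2124630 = -2.56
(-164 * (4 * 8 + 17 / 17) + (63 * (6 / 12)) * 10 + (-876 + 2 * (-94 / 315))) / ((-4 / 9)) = 1881683 / 140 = 13440.59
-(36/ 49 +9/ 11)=-837/ 539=-1.55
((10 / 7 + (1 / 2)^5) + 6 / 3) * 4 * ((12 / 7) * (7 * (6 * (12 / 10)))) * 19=159030 / 7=22718.57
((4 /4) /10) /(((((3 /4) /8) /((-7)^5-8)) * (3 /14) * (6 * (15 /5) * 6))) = -62776 /81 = -775.01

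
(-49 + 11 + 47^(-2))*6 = -503646/2209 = -228.00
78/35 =2.23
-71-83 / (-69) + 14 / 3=-1498 / 23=-65.13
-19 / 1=-19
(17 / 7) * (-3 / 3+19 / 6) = 221 / 42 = 5.26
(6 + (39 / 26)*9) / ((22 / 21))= 18.61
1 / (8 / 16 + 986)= 2 / 1973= 0.00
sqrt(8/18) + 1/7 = 17/21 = 0.81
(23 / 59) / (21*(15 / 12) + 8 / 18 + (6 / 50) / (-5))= 103500 / 7081003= 0.01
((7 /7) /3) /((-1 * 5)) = -1 /15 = -0.07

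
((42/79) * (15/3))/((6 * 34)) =35/2686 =0.01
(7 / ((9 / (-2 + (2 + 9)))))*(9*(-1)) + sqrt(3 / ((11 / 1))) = -62.48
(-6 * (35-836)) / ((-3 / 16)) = -25632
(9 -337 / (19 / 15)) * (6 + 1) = -34188 / 19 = -1799.37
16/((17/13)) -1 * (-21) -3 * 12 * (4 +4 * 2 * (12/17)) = -5339/17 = -314.06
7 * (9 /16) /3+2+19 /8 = 91 /16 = 5.69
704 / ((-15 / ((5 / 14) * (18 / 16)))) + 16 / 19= -2396 / 133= -18.02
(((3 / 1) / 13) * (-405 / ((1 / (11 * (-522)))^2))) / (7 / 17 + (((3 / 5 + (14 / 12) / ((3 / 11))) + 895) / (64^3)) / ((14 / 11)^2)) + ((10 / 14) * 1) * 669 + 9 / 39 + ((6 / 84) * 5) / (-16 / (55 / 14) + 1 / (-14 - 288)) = -213205283917668490937593993 / 28636321756673527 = -7445274771.30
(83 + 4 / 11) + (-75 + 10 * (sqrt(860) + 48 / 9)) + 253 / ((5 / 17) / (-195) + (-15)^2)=309253651 / 4922742 + 20 * sqrt(215)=356.08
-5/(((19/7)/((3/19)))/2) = -210/361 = -0.58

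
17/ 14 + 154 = 2173/ 14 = 155.21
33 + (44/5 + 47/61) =12984/305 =42.57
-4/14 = -2/7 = -0.29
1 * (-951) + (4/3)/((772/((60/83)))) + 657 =-294.00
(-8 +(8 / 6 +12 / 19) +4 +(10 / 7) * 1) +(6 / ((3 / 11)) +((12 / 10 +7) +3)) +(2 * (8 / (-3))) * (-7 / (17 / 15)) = 2222608 / 33915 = 65.53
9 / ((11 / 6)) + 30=384 / 11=34.91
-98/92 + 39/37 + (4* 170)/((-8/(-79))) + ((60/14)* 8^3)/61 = 4906287717/726754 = 6750.96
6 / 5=1.20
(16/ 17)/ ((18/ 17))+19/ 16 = 299/ 144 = 2.08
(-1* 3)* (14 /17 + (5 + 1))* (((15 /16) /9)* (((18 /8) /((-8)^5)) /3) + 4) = -729808461 /8912896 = -81.88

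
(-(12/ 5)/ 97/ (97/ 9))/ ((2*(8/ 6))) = -0.00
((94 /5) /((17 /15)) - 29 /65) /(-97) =-17837 /107185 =-0.17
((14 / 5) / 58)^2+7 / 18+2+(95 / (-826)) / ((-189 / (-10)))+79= 267130169461 / 3282296850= 81.39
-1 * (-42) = 42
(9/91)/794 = 9/72254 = 0.00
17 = 17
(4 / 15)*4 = 16 / 15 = 1.07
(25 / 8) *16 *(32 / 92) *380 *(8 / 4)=304000 / 23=13217.39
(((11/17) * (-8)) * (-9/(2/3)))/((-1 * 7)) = -1188/119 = -9.98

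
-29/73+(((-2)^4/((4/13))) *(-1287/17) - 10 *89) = -5990435/1241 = -4827.10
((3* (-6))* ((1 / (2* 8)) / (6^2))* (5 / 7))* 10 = -0.22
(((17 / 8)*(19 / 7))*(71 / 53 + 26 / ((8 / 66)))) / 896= 7389917 / 5318656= 1.39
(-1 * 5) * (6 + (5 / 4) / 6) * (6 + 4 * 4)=-8195 / 12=-682.92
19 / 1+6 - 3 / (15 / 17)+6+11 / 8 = 1159 / 40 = 28.98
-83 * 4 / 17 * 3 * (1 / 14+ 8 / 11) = -61254 / 1309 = -46.79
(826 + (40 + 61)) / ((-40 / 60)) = -2781 / 2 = -1390.50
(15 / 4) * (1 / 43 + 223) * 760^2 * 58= 1204772520000 / 43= 28017965581.40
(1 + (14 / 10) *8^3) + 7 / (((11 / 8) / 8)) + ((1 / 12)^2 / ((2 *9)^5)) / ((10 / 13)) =22703295569039 / 29930757120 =758.53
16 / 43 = 0.37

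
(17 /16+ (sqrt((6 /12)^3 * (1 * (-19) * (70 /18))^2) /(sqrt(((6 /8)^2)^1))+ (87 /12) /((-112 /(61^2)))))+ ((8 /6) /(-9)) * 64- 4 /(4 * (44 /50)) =-33320369 /133056+ 665 * sqrt(2) /27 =-215.59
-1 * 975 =-975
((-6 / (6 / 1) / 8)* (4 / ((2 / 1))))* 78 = -39 / 2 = -19.50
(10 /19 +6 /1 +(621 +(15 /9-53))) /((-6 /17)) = -558331 /342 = -1632.55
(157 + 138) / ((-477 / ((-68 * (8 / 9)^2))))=1283840 / 38637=33.23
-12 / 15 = -0.80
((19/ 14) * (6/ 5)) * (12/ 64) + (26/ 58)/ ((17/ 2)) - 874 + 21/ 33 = -2651213067/ 3036880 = -873.01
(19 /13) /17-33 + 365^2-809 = 29256662 /221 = 132383.09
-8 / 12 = -2 / 3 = -0.67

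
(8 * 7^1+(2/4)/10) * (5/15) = 1121/60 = 18.68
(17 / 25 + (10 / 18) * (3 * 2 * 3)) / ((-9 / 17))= -1513 / 75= -20.17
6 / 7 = 0.86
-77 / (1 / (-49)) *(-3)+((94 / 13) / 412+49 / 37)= -1121421473 / 99086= -11317.66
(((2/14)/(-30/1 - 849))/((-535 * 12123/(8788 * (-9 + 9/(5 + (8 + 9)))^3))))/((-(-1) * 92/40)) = -26159679/430926925187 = -0.00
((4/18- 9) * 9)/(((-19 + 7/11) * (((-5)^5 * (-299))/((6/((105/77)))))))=9559/471859375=0.00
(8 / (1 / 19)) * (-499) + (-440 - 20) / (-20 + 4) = -303277 / 4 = -75819.25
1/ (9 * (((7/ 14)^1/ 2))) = 4/ 9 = 0.44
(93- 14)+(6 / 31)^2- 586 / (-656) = 25194813 / 315208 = 79.93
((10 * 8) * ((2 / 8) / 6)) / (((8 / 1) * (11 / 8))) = 10 / 33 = 0.30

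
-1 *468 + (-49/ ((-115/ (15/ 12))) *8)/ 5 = -53722/ 115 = -467.15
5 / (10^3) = 1 / 200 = 0.00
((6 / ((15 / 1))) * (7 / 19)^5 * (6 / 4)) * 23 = 1159683 / 12380495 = 0.09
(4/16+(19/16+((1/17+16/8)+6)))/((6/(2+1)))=4.75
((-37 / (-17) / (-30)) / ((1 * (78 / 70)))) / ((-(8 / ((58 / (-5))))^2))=0.14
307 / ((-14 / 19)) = -5833 / 14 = -416.64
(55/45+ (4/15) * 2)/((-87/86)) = -6794/3915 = -1.74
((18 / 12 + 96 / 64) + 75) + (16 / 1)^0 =79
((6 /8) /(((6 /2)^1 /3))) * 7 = 21 /4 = 5.25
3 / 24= 1 / 8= 0.12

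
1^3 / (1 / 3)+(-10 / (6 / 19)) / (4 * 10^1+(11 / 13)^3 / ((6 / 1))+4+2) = 2.31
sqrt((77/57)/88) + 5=sqrt(798)/228 + 5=5.12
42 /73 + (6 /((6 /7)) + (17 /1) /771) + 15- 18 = 258755 /56283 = 4.60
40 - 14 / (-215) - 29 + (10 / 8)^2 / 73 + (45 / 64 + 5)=16864863 / 1004480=16.79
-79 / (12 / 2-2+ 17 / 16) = -1264 / 81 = -15.60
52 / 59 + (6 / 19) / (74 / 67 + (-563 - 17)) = 19148425 / 21739553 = 0.88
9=9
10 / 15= 2 / 3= 0.67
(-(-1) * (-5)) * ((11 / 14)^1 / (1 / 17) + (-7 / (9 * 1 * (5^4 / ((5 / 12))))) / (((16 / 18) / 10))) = -112151 / 1680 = -66.76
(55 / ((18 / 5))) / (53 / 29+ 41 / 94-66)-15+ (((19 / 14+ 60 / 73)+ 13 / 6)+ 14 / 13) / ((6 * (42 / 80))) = -1374772400 / 101697687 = -13.52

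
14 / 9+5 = 59 / 9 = 6.56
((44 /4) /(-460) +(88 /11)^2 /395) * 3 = 15057 /36340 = 0.41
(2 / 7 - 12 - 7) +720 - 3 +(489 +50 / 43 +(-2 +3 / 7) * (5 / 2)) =713081 / 602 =1184.52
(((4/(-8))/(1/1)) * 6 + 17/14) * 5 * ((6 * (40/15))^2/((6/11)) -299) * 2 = -9125/3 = -3041.67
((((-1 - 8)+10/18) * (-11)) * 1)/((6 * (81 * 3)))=418/6561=0.06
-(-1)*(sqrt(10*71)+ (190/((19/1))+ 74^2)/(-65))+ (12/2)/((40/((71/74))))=-124699/1480+ sqrt(710)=-57.61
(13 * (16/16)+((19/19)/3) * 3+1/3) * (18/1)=258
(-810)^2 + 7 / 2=1312207 / 2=656103.50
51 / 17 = 3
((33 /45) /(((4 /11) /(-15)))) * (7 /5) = -847 /20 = -42.35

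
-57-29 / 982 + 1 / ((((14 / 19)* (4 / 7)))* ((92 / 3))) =-20581117 / 361376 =-56.95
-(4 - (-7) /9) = -43 /9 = -4.78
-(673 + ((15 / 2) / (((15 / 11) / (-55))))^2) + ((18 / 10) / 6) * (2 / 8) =-3687167 / 40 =-92179.18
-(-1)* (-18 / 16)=-9 / 8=-1.12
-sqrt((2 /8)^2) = -1 /4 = -0.25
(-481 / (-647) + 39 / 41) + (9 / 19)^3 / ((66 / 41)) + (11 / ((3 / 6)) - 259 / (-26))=877406923111 / 26018663099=33.72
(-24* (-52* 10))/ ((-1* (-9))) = 4160/ 3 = 1386.67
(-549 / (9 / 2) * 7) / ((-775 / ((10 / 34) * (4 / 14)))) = 244 / 2635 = 0.09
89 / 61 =1.46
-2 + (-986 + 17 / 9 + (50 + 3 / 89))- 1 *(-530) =-325268 / 801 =-406.08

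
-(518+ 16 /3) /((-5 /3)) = 314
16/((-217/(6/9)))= -32/651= -0.05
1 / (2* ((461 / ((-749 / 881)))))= -749 / 812282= -0.00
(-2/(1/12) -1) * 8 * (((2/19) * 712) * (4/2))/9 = -569600/171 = -3330.99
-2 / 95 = -0.02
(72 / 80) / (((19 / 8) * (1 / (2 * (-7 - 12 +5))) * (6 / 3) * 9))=-56 / 95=-0.59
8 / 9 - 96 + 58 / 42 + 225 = 8270 / 63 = 131.27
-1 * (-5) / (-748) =-5 / 748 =-0.01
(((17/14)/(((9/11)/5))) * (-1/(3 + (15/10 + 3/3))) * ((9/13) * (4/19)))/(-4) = 85/1729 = 0.05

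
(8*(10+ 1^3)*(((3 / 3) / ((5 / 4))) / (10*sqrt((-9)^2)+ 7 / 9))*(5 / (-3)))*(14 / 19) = -14784 / 15523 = -0.95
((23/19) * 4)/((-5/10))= -184/19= -9.68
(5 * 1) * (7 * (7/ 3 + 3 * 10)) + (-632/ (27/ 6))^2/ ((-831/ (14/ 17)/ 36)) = 54412519/ 127143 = 427.96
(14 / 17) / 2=7 / 17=0.41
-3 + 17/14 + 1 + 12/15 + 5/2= 88/35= 2.51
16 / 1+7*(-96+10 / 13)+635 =-203 / 13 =-15.62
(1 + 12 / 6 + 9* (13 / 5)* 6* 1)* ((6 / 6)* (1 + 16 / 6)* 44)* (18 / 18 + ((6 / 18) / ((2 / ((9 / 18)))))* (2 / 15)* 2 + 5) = 31348196 / 225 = 139325.32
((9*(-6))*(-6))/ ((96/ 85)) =2295/ 8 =286.88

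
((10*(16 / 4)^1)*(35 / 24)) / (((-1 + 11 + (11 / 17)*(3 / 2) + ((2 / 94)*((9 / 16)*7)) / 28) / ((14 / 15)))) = 5011328 / 1010061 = 4.96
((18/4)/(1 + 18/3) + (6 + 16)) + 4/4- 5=261/14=18.64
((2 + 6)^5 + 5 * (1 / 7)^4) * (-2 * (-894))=140672639724 / 2401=58589187.72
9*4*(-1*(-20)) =720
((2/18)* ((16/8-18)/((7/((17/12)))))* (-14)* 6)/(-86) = -136/387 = -0.35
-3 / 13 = -0.23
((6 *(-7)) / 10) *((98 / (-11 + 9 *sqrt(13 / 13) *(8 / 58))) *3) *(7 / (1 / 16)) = 20053152 / 1415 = 14171.84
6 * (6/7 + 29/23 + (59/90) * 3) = 19729/805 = 24.51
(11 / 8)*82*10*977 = 2203135 / 2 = 1101567.50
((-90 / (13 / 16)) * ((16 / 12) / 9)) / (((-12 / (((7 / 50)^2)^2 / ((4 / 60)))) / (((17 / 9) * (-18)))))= -163268 / 609375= -0.27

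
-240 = -240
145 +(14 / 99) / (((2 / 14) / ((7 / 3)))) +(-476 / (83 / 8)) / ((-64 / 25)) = 8146241 / 49302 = 165.23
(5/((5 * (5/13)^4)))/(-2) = -28561/1250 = -22.85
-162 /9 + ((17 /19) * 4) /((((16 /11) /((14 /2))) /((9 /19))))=-14211 /1444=-9.84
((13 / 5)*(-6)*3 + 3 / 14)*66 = -107613 / 35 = -3074.66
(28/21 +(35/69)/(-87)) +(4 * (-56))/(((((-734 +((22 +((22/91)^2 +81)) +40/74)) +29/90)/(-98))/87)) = -316008279762619067/104301420229791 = -3029.76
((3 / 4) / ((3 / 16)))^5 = 1024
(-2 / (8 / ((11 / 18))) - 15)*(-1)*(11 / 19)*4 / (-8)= -12001 / 2736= -4.39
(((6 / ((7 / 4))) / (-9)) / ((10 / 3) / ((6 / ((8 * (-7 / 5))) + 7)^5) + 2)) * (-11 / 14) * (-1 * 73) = -311988377311006 / 28561060540607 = -10.92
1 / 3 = 0.33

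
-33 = -33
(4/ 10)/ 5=2/ 25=0.08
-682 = -682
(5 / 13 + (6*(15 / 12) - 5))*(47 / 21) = 1175 / 182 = 6.46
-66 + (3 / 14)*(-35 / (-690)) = -6071 / 92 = -65.99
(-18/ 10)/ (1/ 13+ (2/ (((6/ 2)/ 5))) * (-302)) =351/ 196285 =0.00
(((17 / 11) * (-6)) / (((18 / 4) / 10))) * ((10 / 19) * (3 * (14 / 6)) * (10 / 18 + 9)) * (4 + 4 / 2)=-8187200 / 1881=-4352.58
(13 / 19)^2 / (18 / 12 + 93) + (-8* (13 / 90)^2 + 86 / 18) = 23619949 / 5117175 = 4.62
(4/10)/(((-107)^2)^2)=2/655398005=0.00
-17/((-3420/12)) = 17/285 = 0.06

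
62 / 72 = 31 / 36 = 0.86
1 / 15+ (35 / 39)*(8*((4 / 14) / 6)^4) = 361379 / 5417685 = 0.07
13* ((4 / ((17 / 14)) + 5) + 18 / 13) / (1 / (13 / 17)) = 27807 / 289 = 96.22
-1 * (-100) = 100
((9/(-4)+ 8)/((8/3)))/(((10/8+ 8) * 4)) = 69/1184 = 0.06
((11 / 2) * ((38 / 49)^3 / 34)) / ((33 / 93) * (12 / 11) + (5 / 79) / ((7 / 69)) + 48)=369549202 / 240059675205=0.00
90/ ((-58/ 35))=-1575/ 29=-54.31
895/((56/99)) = 1582.23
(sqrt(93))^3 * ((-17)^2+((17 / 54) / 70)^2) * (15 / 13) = 128009784559 * sqrt(93) / 4127760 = 299068.18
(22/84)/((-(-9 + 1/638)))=3509/120561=0.03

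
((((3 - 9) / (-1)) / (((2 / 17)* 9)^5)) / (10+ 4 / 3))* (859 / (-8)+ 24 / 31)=-2208044677 / 52068096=-42.41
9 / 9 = 1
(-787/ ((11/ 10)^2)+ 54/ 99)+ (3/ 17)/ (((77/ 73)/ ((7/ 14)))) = -18712483/ 28798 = -649.78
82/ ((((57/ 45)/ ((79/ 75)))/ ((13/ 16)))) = 42107/ 760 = 55.40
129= 129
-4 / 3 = -1.33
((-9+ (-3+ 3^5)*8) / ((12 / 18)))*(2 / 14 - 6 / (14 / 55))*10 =-671580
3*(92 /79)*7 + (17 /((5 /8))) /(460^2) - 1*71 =-486281907 /10447750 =-46.54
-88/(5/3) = -52.80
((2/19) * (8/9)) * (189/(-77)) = -48/209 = -0.23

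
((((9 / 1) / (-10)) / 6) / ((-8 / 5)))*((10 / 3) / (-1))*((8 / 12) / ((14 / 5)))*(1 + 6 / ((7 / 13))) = -2125 / 2352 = -0.90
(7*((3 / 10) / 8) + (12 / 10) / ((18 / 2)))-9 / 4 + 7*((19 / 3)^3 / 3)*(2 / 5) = 1524401 / 6480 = 235.25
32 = 32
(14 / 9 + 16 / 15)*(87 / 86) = 1711 / 645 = 2.65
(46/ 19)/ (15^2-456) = -46/ 4389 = -0.01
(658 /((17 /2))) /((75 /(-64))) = -66.06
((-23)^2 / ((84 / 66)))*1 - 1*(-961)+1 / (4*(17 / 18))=163852 / 119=1376.91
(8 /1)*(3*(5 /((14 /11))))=660 /7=94.29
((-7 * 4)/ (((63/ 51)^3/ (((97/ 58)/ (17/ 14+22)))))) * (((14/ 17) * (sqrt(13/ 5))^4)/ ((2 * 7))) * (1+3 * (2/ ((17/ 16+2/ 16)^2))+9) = -7501406536/ 1236650625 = -6.07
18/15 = 6/5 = 1.20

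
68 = 68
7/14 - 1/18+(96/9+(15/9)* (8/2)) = 17.78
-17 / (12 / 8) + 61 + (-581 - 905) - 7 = -4330 / 3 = -1443.33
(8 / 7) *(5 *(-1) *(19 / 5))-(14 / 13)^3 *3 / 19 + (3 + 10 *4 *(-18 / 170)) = -114979741 / 4967417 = -23.15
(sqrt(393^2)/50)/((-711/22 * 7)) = -1441/41475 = -0.03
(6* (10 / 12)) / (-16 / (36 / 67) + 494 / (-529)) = -23805 / 146218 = -0.16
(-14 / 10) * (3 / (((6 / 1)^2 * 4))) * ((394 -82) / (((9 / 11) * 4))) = -1001 / 360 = -2.78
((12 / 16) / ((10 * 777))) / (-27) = -1 / 279720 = -0.00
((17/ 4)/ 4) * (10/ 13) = 0.82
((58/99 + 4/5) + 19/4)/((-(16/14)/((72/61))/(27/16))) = -2296161/214720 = -10.69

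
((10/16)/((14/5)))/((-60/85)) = -425/1344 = -0.32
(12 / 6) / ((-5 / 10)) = -4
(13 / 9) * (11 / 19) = 143 / 171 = 0.84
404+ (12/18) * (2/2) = 404.67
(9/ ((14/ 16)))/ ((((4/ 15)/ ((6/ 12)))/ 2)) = 270/ 7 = 38.57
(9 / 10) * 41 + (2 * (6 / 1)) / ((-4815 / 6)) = 39467 / 1070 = 36.89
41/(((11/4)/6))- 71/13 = 12011/143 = 83.99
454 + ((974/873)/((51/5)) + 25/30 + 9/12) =81155227/178092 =455.69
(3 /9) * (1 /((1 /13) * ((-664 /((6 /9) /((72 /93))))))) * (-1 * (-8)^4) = 51584 /2241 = 23.02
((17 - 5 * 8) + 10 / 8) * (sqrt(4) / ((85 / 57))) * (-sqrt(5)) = 4959 * sqrt(5) / 170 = 65.23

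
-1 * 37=-37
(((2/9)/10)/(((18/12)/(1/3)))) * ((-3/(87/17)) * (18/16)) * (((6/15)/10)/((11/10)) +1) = -323/95700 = -0.00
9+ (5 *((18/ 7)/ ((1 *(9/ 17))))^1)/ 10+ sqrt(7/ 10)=sqrt(70)/ 10+ 80/ 7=12.27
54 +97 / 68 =3769 / 68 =55.43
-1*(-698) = 698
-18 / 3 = -6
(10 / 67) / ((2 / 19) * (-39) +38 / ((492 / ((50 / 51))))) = -1191870 / 32178023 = -0.04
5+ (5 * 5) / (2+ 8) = 15 / 2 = 7.50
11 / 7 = 1.57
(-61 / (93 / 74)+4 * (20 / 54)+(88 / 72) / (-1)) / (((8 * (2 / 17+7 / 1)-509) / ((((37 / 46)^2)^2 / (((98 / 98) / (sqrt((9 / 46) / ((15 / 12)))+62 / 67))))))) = 1287460521433 * sqrt(230) / 1104020765715600+1287460521433 / 31123166046120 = 0.06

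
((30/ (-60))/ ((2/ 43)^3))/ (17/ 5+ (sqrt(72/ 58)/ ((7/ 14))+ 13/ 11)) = -887695655/ 624896+ 240508675 *sqrt(29)/ 1874688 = -729.67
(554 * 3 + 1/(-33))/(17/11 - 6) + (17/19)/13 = -373.03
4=4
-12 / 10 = -6 / 5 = -1.20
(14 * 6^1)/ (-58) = -42/ 29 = -1.45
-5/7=-0.71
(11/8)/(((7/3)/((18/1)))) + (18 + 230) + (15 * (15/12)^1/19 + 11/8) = 277671/1064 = 260.97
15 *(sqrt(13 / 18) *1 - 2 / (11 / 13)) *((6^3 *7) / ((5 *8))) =-14742 / 11+189 *sqrt(26) / 2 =-858.32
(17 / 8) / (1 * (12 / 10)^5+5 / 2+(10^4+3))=53125 / 250199708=0.00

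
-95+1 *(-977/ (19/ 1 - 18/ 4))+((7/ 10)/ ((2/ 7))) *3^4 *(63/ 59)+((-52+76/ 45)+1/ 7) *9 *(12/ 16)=-34626799/ 119770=-289.11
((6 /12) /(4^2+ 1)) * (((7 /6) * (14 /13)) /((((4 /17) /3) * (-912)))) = -0.00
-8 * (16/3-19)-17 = 92.33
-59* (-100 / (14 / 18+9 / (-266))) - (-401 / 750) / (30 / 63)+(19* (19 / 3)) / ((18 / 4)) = 956760185209 / 120217500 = 7958.58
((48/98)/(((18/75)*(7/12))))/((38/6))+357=2330169/6517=357.55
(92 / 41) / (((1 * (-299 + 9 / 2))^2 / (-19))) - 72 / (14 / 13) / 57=-6149132 / 5240333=-1.17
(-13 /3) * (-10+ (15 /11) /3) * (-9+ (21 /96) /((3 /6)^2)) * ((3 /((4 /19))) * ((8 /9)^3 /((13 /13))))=-8990800 /2673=-3363.56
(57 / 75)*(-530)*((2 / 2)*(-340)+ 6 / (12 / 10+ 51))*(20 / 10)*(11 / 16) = 32754689 / 174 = 188245.34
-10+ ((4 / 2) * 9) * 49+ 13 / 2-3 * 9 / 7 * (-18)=13271 / 14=947.93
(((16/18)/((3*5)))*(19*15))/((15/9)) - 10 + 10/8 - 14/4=-127/60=-2.12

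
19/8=2.38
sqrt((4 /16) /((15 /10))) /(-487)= -sqrt(6) /2922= -0.00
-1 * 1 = -1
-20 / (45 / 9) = -4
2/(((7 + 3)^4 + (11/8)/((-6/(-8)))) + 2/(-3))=12/60007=0.00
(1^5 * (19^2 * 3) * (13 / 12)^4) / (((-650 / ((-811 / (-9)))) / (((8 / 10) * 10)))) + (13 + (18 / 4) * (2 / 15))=-637930207 / 388800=-1640.77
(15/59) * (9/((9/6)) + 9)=225/59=3.81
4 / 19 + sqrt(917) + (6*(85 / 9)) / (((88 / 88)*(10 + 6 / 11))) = 18461 / 3306 + sqrt(917) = 35.87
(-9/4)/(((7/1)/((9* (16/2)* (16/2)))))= -1296/7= -185.14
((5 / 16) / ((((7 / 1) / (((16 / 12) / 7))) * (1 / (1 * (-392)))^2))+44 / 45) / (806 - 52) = 29422 / 16965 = 1.73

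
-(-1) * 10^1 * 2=20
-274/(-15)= 274/15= 18.27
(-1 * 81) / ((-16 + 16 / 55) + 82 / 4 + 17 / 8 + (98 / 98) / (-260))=-51480 / 4393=-11.72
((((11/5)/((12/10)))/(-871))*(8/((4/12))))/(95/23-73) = 23/31356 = 0.00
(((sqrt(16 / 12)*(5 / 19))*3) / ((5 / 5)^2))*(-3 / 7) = -30*sqrt(3) / 133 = -0.39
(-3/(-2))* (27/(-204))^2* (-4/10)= -243/23120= -0.01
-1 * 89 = -89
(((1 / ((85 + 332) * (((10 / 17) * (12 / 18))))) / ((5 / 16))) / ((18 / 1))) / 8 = 17 / 125100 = 0.00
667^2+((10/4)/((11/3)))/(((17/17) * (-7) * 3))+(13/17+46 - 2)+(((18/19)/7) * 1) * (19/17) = 1164836907/2618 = 444933.88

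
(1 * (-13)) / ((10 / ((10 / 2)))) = -13 / 2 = -6.50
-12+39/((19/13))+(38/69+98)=148451/1311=113.23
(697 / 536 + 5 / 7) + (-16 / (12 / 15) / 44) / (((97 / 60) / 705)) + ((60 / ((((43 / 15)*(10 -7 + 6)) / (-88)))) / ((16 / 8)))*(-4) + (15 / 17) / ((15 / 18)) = 626723370159 / 2926473704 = 214.16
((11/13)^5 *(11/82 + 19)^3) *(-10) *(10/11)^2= -642623938122375/25589884853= -25112.42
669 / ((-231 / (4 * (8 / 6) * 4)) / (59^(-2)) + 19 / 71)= -3039936 / 171274427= -0.02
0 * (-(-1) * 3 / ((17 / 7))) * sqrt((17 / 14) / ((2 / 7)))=0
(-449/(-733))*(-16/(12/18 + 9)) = -21552/21257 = -1.01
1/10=0.10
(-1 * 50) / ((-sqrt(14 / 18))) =150 * sqrt(7) / 7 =56.69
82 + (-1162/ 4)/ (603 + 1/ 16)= 786570/ 9649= 81.52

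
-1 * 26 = -26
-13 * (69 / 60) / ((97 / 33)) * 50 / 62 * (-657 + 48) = 30045015 / 12028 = 2497.92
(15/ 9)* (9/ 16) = 0.94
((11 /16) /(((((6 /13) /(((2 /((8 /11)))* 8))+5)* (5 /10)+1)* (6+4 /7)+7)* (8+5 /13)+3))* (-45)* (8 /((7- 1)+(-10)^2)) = -143143 /15640088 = -0.01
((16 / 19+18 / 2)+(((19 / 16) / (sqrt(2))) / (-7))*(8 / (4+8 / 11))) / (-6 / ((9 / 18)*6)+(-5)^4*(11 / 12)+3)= 2244 / 130853 - 627*sqrt(2) / 2506868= 0.02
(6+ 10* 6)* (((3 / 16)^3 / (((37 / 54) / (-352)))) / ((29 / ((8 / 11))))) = -5.61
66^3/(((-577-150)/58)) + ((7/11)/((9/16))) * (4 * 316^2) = 30871897744/71973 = 428937.21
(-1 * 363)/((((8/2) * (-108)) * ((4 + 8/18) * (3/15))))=121/128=0.95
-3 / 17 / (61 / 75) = -225 / 1037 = -0.22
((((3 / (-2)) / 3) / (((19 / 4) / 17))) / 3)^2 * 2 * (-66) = -50864 / 1083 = -46.97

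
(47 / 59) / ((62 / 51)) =2397 / 3658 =0.66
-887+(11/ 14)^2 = -173731/ 196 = -886.38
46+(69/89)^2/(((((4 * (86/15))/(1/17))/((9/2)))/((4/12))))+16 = 5744143237/92644016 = 62.00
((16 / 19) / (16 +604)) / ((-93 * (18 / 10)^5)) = -2500 / 3234527073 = -0.00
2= 2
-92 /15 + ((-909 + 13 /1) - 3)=-13577 /15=-905.13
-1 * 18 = -18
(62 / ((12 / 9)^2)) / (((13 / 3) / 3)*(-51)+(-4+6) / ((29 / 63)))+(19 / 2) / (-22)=-496181 / 530728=-0.93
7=7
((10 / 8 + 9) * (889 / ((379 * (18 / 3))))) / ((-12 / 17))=-619633 / 109152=-5.68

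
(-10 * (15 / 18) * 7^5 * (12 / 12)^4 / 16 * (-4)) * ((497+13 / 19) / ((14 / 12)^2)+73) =3501849925 / 228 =15358990.90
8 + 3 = 11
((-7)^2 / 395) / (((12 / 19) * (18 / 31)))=28861 / 85320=0.34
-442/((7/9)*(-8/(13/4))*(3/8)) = 8619/14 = 615.64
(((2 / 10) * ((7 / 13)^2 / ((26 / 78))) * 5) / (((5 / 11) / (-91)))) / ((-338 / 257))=2908983 / 21970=132.41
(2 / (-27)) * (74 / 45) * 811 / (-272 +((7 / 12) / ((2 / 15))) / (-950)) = 36488512 / 100467621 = 0.36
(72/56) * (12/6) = 18/7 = 2.57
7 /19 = 0.37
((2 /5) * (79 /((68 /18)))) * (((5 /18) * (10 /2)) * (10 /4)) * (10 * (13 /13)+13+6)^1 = 842.28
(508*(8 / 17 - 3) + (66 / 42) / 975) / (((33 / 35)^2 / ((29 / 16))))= -2619.80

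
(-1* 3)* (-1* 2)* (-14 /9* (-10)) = 280 /3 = 93.33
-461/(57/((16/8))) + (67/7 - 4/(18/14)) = -11629/1197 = -9.72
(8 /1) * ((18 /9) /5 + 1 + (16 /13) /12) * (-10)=-4688 /39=-120.21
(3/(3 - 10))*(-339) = 1017/7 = 145.29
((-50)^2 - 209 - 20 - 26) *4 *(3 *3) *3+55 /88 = 1939685 /8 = 242460.62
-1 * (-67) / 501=67 / 501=0.13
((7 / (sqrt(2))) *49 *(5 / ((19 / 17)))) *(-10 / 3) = -145775 *sqrt(2) / 57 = -3616.79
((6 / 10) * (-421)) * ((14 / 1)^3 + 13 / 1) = -696418.20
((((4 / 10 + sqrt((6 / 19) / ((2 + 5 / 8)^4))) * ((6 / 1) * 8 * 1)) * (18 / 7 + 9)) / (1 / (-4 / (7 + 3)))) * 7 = -15552 / 25 - 55296 * sqrt(114) / 4655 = -748.91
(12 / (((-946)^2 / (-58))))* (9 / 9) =-174 / 223729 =-0.00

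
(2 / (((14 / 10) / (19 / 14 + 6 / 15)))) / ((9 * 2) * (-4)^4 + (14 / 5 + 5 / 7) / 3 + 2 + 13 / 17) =0.00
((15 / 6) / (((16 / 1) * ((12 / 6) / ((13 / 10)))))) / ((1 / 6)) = 0.61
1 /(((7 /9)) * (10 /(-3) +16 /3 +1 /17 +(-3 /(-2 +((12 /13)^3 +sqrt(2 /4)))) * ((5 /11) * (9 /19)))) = 122228876645865 /265027766215807 - 70845213969387 * sqrt(2) /1325138831079035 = 0.39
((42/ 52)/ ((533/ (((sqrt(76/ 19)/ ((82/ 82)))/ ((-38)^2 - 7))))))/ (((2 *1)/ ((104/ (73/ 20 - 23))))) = -560/ 98803809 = -0.00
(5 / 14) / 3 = 5 / 42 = 0.12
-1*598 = -598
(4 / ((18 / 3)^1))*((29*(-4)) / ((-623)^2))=-232 / 1164387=-0.00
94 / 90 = 47 / 45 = 1.04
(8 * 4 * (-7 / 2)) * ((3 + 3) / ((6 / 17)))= -1904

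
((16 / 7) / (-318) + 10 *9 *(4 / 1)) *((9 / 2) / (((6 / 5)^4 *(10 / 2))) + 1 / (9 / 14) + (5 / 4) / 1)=3894031 / 3339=1166.23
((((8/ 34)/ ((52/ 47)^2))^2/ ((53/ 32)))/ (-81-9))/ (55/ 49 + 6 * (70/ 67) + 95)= -16019992723/ 6617481730089750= -0.00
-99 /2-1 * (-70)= 41 /2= 20.50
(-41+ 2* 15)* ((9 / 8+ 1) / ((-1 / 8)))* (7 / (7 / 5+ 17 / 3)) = 19635 / 106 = 185.24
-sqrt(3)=-1.73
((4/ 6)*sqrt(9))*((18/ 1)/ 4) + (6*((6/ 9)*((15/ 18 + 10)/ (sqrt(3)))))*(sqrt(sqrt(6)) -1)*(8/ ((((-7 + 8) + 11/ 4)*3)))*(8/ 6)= 9 + 3328*sqrt(3)*(-1 + 6^(1/ 4))/ 243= 22.40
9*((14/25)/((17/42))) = 5292/425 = 12.45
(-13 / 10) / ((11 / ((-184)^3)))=40491776 / 55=736214.11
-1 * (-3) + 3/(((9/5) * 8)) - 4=-19/24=-0.79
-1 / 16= -0.06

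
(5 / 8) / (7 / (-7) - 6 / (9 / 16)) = -3 / 56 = -0.05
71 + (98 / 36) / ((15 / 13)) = 19807 / 270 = 73.36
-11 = -11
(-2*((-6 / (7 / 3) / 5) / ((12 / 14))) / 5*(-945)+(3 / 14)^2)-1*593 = -803359 / 980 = -819.75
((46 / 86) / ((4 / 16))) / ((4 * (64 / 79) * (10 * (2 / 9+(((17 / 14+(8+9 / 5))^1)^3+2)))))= 0.00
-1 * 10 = -10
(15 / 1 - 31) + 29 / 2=-3 / 2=-1.50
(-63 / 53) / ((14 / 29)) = -261 / 106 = -2.46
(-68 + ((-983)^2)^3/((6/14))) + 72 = 6315665890239968995/3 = 2105221963413322998.33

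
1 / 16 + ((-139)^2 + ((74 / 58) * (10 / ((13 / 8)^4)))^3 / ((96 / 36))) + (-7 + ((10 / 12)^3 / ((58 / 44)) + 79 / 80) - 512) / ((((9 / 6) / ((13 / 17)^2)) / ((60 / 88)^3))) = 808228582644690931567210796489 / 41965398192721346011935552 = 19259.40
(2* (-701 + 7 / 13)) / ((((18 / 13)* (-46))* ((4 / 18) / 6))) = 593.87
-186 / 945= -62 / 315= -0.20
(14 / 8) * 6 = 21 / 2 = 10.50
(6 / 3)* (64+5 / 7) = 906 / 7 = 129.43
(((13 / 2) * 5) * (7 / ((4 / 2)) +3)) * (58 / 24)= 24505 / 48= 510.52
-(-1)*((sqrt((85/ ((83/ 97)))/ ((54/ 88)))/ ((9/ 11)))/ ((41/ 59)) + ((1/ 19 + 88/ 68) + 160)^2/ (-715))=-543194645/ 14919047 + 1298*sqrt(22583055)/ 275643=-14.03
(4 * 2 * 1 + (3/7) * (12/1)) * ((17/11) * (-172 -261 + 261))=-3493.61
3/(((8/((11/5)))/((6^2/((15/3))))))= 297/50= 5.94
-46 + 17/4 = -167/4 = -41.75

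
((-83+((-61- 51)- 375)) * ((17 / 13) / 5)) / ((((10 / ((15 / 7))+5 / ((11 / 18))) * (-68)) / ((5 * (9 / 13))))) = 84645 / 143312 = 0.59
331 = 331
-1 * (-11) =11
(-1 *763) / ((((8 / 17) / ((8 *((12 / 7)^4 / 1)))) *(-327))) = 117504 / 343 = 342.58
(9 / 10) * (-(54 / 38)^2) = -6561 / 3610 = -1.82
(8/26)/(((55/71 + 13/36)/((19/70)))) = 97128/1320865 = 0.07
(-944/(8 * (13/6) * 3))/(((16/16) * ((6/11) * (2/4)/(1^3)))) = -2596/39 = -66.56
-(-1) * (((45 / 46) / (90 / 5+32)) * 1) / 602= 9 / 276920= 0.00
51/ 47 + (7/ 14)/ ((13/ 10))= 898/ 611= 1.47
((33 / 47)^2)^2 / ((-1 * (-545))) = 1185921 / 2659426145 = 0.00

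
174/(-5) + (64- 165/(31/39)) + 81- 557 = -101429/155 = -654.38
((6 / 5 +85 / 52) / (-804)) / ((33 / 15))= -1 / 624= -0.00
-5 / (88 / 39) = -195 / 88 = -2.22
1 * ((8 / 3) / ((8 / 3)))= 1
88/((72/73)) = 803/9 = 89.22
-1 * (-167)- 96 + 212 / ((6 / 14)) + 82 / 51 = 567.27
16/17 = 0.94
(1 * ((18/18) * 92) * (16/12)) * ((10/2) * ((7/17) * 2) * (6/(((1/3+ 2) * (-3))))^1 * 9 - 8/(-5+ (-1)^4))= -186208/51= -3651.14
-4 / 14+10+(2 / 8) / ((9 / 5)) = 2483 / 252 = 9.85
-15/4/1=-15/4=-3.75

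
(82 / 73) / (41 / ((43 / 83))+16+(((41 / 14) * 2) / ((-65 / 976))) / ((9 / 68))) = -14438970 / 7318552147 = -0.00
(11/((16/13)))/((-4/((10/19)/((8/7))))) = -1.03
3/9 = 1/3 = 0.33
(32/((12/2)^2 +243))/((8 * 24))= 1/1674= 0.00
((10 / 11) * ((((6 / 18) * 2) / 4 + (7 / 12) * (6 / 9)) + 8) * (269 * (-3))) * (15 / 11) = -94150 / 11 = -8559.09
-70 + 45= -25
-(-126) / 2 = 63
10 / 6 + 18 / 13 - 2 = 41 / 39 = 1.05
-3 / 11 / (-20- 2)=3 / 242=0.01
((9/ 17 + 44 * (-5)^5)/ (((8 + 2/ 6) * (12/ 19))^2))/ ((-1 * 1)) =843834251/ 170000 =4963.73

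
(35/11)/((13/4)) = 140/143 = 0.98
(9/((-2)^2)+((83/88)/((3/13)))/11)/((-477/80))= -76130/173151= -0.44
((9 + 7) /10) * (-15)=-24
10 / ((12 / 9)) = 15 / 2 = 7.50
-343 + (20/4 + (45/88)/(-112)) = -3331373/9856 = -338.00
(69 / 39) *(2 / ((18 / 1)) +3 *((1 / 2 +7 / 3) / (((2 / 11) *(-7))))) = -38065 / 3276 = -11.62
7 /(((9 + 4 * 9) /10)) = 14 /9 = 1.56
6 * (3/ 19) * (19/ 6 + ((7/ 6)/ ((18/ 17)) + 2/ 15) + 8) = 6697/ 570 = 11.75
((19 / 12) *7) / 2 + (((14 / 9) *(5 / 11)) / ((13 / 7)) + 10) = 163937 / 10296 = 15.92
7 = 7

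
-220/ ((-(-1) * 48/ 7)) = -385/ 12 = -32.08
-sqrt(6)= -2.45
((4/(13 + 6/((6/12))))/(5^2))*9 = 0.06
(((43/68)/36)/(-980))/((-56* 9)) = 43/1209116160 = 0.00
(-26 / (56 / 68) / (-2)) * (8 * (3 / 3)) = 884 / 7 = 126.29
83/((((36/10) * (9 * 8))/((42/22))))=2905/4752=0.61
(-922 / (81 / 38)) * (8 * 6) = -560576 / 27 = -20762.07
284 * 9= 2556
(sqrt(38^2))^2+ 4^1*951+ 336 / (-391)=2051632 / 391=5247.14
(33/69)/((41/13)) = 143/943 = 0.15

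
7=7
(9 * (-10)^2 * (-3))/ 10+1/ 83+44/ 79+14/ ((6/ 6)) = -1674861/ 6557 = -255.43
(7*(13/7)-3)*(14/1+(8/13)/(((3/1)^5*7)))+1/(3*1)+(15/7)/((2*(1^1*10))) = 12422561/88452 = 140.44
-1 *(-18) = 18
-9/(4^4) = -9/256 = -0.04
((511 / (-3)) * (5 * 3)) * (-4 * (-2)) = -20440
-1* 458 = -458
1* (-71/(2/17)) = -1207/2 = -603.50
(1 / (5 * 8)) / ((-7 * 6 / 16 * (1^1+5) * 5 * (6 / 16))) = -4 / 4725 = -0.00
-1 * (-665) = 665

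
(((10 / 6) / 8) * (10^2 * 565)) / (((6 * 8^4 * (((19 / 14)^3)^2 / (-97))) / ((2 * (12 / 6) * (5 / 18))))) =-8.26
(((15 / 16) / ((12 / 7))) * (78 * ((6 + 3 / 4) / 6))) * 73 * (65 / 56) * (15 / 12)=5082.69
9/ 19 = 0.47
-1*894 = -894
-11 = -11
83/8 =10.38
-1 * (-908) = 908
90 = 90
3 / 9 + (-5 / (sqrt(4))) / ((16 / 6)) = -29 / 48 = -0.60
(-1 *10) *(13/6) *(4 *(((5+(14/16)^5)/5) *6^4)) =-123841.99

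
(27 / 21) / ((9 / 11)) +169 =1194 / 7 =170.57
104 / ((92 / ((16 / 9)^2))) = 6656 / 1863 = 3.57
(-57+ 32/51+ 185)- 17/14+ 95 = 158803/714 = 222.41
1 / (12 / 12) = 1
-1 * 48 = -48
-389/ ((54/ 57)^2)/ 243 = -140429/ 78732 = -1.78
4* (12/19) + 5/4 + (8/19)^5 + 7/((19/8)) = 66725103/9904396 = 6.74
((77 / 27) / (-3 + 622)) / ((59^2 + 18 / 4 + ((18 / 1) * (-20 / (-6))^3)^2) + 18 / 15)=770 / 74862732171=0.00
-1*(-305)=305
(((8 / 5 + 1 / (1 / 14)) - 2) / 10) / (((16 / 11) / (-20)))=-187 / 10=-18.70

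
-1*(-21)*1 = 21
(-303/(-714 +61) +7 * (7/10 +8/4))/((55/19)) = 2402493/359150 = 6.69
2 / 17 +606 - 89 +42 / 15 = 44193 / 85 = 519.92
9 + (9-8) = 10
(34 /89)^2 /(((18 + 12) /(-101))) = -58378 /118815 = -0.49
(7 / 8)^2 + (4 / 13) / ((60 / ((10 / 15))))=28793 / 37440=0.77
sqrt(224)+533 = 4 * sqrt(14)+533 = 547.97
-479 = -479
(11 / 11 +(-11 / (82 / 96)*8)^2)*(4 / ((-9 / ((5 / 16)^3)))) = -2230482125 / 15492096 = -143.98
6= 6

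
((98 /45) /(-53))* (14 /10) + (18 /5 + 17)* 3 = 61.74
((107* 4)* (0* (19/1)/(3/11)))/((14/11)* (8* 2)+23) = 0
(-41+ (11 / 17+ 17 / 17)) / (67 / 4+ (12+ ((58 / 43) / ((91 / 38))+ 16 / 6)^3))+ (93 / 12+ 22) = 3587965180610657 / 123213914093404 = 29.12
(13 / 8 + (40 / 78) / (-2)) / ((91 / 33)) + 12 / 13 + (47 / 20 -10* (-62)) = 4216681 / 6760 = 623.77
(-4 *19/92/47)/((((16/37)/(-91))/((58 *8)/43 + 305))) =1168.02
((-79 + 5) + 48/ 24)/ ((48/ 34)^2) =-289/ 8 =-36.12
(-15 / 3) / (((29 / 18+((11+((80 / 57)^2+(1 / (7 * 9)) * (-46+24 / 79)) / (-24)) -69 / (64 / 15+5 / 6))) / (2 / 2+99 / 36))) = 2290788675 / 118529051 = 19.33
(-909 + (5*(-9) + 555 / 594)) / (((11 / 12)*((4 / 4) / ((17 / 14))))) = -3208019 / 2541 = -1262.50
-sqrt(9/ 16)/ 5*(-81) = 243/ 20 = 12.15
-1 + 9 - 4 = 4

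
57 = 57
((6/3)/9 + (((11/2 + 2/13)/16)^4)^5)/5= 48183307672883914791777451362714670848737266676863961/1084124418144453083019749447608053585379687739078737920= 0.04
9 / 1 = 9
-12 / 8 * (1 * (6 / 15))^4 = -24 / 625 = -0.04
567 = 567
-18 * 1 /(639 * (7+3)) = -1 /355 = -0.00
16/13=1.23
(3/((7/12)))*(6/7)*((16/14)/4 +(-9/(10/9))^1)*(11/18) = -21.05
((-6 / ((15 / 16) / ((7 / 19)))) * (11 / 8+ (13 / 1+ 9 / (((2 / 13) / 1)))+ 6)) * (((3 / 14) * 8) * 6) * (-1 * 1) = 1912.93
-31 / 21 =-1.48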